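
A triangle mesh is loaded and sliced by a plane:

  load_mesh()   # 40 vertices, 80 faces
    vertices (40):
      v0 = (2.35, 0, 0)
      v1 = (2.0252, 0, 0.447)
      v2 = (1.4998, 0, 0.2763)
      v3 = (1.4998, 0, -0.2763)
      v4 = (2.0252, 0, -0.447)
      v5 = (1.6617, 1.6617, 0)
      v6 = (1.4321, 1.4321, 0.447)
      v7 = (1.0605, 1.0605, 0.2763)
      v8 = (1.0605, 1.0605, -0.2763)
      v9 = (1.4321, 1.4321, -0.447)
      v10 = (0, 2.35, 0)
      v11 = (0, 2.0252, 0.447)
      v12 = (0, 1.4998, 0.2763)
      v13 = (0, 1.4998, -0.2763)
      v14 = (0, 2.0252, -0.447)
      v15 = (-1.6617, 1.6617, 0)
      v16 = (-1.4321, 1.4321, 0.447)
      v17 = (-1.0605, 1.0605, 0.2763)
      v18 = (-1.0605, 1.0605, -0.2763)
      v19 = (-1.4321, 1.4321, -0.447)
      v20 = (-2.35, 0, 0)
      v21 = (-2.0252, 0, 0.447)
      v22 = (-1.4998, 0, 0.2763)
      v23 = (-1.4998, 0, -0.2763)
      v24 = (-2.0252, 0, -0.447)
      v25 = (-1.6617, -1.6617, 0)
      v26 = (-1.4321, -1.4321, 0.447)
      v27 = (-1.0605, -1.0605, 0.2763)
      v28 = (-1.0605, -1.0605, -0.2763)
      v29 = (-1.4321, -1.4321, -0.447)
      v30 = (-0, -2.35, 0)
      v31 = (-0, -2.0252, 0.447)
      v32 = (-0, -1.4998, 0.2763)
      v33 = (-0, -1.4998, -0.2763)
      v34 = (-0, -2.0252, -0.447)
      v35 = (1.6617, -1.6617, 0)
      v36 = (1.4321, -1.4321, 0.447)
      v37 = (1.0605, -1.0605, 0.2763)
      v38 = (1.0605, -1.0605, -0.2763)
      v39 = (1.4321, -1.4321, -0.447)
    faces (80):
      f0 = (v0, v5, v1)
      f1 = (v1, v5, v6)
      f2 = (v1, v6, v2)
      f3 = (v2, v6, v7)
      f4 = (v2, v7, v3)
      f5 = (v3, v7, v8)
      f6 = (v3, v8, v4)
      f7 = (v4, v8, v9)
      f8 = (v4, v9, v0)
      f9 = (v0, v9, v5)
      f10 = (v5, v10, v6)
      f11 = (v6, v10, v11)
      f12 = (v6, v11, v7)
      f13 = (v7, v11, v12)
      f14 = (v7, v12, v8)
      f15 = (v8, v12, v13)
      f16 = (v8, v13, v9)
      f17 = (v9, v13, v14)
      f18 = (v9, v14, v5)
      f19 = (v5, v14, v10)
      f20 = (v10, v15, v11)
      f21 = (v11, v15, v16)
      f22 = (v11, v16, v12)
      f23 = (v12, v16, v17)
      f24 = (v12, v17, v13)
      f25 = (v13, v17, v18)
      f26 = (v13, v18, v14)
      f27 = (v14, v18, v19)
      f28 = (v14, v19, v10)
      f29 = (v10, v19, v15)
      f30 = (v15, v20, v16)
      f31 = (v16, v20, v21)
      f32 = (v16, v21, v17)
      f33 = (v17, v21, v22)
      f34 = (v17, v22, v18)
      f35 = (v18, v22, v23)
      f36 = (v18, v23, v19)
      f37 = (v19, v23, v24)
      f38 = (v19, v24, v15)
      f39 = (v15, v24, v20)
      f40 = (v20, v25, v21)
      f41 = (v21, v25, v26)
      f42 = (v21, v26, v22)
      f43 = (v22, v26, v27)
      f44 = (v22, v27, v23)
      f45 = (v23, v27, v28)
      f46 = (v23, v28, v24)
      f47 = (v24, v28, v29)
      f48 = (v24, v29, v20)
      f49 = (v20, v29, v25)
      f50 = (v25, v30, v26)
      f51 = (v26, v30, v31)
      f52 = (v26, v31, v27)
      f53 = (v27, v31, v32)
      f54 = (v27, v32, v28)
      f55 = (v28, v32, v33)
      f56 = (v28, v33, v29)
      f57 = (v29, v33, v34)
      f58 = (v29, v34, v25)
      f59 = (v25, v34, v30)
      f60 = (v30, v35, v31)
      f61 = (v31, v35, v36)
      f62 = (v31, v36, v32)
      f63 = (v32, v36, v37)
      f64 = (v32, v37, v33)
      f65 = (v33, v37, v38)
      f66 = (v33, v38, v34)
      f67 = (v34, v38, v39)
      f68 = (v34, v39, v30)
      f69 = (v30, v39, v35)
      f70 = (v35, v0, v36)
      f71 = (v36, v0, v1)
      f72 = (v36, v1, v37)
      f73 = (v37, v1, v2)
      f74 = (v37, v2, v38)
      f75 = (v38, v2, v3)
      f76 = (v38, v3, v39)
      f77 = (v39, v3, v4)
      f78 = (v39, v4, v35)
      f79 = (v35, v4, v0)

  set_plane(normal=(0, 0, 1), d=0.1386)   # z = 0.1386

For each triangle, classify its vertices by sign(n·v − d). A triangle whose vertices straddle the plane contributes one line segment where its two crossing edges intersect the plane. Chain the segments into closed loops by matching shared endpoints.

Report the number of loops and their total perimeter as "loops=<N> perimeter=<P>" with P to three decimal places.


Straddling triangles (32 of 80):
  (v0,v5,v1) [--+] → (1.77441, 1.14646, 0.1386)–(2.24929, 0, 0.1386)  len=1.2409
  (v1,v5,v6) [+-+] → (1.77441, 1.14646, 0.1386)–(1.59051, 1.59051, 0.1386)  len=0.4806
  (v2,v7,v3) [++-] → (1.16997, 0.796239, 0.1386)–(1.4998, 0, 0.1386)  len=0.8619
  (v3,v7,v8) [-+-] → (1.16997, 0.796239, 0.1386)–(1.0605, 1.0605, 0.1386)  len=0.2860
  (v5,v10,v6) [--+] → (0.444047, 2.06539, 0.1386)–(1.59051, 1.59051, 0.1386)  len=1.2409
  (v6,v10,v11) [+-+] → (0.444047, 2.06539, 0.1386)–(0, 2.24929, 0.1386)  len=0.4806
  (v7,v12,v8) [++-] → (0.264261, 1.39033, 0.1386)–(1.0605, 1.0605, 0.1386)  len=0.8619
  (v8,v12,v13) [-+-] → (0.264261, 1.39033, 0.1386)–(0, 1.4998, 0.1386)  len=0.2860
  (v10,v15,v11) [--+] → (-1.14646, 1.77441, 0.1386)–(0, 2.24929, 0.1386)  len=1.2409
  (v11,v15,v16) [+-+] → (-1.14646, 1.77441, 0.1386)–(-1.59051, 1.59051, 0.1386)  len=0.4806
  (v12,v17,v13) [++-] → (-0.796239, 1.16997, 0.1386)–(0, 1.4998, 0.1386)  len=0.8619
  (v13,v17,v18) [-+-] → (-0.796239, 1.16997, 0.1386)–(-1.0605, 1.0605, 0.1386)  len=0.2860
  (v15,v20,v16) [--+] → (-2.06539, 0.444047, 0.1386)–(-1.59051, 1.59051, 0.1386)  len=1.2409
  (v16,v20,v21) [+-+] → (-2.06539, 0.444047, 0.1386)–(-2.24929, 0, 0.1386)  len=0.4806
  (v17,v22,v18) [++-] → (-1.39033, 0.264261, 0.1386)–(-1.0605, 1.0605, 0.1386)  len=0.8619
  (v18,v22,v23) [-+-] → (-1.39033, 0.264261, 0.1386)–(-1.4998, 0, 0.1386)  len=0.2860
  (v20,v25,v21) [--+] → (-1.77441, -1.14646, 0.1386)–(-2.24929, 0, 0.1386)  len=1.2409
  (v21,v25,v26) [+-+] → (-1.77441, -1.14646, 0.1386)–(-1.59051, -1.59051, 0.1386)  len=0.4806
  (v22,v27,v23) [++-] → (-1.16997, -0.796239, 0.1386)–(-1.4998, 0, 0.1386)  len=0.8619
  (v23,v27,v28) [-+-] → (-1.16997, -0.796239, 0.1386)–(-1.0605, -1.0605, 0.1386)  len=0.2860
  (v25,v30,v26) [--+] → (-0.444047, -2.06539, 0.1386)–(-1.59051, -1.59051, 0.1386)  len=1.2409
  (v26,v30,v31) [+-+] → (-0.444047, -2.06539, 0.1386)–(0, -2.24929, 0.1386)  len=0.4806
  (v27,v32,v28) [++-] → (-0.264261, -1.39033, 0.1386)–(-1.0605, -1.0605, 0.1386)  len=0.8619
  (v28,v32,v33) [-+-] → (-0.264261, -1.39033, 0.1386)–(0, -1.4998, 0.1386)  len=0.2860
  (v30,v35,v31) [--+] → (1.14646, -1.77441, 0.1386)–(0, -2.24929, 0.1386)  len=1.2409
  (v31,v35,v36) [+-+] → (1.14646, -1.77441, 0.1386)–(1.59051, -1.59051, 0.1386)  len=0.4806
  (v32,v37,v33) [++-] → (0.796239, -1.16997, 0.1386)–(0, -1.4998, 0.1386)  len=0.8619
  (v33,v37,v38) [-+-] → (0.796239, -1.16997, 0.1386)–(1.0605, -1.0605, 0.1386)  len=0.2860
  (v35,v0,v36) [--+] → (2.06539, -0.444047, 0.1386)–(1.59051, -1.59051, 0.1386)  len=1.2409
  (v36,v0,v1) [+-+] → (2.06539, -0.444047, 0.1386)–(2.24929, 0, 0.1386)  len=0.4806
  (v37,v2,v38) [++-] → (1.39033, -0.264261, 0.1386)–(1.0605, -1.0605, 0.1386)  len=0.8619
  (v38,v2,v3) [-+-] → (1.39033, -0.264261, 0.1386)–(1.4998, 0, 0.1386)  len=0.2860

Chained into 2 loop(s):
  loop 1: 16 segments, perimeter = 13.7723
  loop 2: 16 segments, perimeter = 9.1831
Total perimeter = 22.955

loops=2 perimeter=22.955


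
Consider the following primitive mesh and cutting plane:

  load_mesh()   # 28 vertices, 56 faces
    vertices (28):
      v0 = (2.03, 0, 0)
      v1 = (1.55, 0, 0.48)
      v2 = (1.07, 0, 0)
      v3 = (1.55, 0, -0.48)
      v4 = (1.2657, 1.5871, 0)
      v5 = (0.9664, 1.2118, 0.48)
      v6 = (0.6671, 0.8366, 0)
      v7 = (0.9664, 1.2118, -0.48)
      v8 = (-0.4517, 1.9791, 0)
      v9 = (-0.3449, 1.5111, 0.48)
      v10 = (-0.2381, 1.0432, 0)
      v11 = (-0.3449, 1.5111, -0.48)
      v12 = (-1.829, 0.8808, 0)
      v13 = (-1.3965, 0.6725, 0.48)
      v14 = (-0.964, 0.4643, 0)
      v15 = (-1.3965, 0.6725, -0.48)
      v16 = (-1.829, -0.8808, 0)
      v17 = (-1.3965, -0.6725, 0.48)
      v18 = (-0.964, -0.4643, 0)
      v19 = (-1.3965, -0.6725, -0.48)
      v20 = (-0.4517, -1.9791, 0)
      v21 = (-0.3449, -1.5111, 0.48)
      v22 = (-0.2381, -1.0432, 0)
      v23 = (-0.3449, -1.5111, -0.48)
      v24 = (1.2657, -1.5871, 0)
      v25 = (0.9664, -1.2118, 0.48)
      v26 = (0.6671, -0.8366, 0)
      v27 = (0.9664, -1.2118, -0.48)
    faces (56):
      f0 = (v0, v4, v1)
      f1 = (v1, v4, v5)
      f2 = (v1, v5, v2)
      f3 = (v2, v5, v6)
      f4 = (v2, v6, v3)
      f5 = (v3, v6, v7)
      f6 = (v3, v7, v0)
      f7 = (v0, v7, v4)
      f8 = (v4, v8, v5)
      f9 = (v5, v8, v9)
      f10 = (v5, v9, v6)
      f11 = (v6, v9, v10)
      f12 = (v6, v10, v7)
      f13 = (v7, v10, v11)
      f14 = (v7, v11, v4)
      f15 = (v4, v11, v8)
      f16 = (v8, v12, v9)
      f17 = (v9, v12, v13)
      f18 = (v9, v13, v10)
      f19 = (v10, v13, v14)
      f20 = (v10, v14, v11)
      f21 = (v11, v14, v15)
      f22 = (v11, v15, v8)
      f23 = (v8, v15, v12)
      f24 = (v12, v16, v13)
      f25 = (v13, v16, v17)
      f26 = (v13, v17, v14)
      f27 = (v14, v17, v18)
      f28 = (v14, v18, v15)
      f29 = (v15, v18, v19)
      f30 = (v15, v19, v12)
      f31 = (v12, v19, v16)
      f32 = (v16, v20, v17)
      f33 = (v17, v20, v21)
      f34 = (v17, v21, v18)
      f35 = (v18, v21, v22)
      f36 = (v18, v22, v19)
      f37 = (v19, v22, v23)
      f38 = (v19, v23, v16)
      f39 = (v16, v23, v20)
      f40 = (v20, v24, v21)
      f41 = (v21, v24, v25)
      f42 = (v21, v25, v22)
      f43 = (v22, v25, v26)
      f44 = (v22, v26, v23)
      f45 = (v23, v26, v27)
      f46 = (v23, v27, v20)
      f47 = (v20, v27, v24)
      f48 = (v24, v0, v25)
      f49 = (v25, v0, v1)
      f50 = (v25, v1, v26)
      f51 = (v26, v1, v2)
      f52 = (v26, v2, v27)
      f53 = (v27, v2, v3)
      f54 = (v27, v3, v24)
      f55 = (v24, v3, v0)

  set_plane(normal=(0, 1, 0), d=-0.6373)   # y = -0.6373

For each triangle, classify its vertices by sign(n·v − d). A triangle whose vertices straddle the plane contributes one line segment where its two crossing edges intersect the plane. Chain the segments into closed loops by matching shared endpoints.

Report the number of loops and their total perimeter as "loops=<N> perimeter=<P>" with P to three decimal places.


Straddling triangles (18 of 56):
  (v12,v16,v13) [+-+] → (-1.829, -0.6373, 0)–(-1.7612, -0.6373, 0.0752462)  len=0.1013
  (v13,v16,v17) [+--] → (-1.7612, -0.6373, 0.0752462)–(-1.3965, -0.6373, 0.48)  len=0.5448
  (v13,v17,v14) [+-+] → (-1.3965, -0.6373, 0.48)–(-1.38311, -0.6373, 0.465137)  len=0.0200
  (v14,v17,v18) [+-+] → (-1.38311, -0.6373, 0.465137)–(-1.32338, -0.6373, 0.398847)  len=0.0892
  (v15,v18,v19) [++-] → (-1.32338, -0.6373, -0.398847)–(-1.3965, -0.6373, -0.48)  len=0.1092
  (v15,v19,v12) [+-+] → (-1.3965, -0.6373, -0.48)–(-1.4063, -0.6373, -0.469123)  len=0.0146
  (v12,v19,v16) [+--] → (-1.4063, -0.6373, -0.469123)–(-1.829, -0.6373, 0)  len=0.6315
  (v17,v21,v18) [--+] → (-0.861684, -0.6373, 0.0793275)–(-1.32338, -0.6373, 0.398847)  len=0.5615
  (v18,v21,v22) [+--] → (-0.861684, -0.6373, 0.0793275)–(-0.74707, -0.6373, 0)  len=0.1394
  (v18,v22,v19) [+--] → (-0.74707, -0.6373, 0)–(-1.32338, -0.6373, -0.398847)  len=0.7009
  (v24,v0,v25) [-+-] → (1.7231, -0.6373, 0)–(1.47064, -0.6373, 0.252438)  len=0.3570
  (v25,v0,v1) [-++] → (1.47064, -0.6373, 0.252438)–(1.24308, -0.6373, 0.48)  len=0.3218
  (v25,v1,v26) [-+-] → (1.24308, -0.6373, 0.48)–(0.87743, -0.6373, 0.114349)  len=0.5171
  (v26,v1,v2) [-++] → (0.87743, -0.6373, 0.114349)–(0.763081, -0.6373, 0)  len=0.1617
  (v26,v2,v27) [-+-] → (0.763081, -0.6373, 0)–(1.01552, -0.6373, -0.252438)  len=0.3570
  (v27,v2,v3) [-++] → (1.01552, -0.6373, -0.252438)–(1.24308, -0.6373, -0.48)  len=0.3218
  (v27,v3,v24) [-+-] → (1.24308, -0.6373, -0.48)–(1.43584, -0.6373, -0.287256)  len=0.2726
  (v24,v3,v0) [-++] → (1.43584, -0.6373, -0.287256)–(1.7231, -0.6373, 0)  len=0.4062

Chained into 2 loop(s):
  loop 1: 10 segments, perimeter = 2.9124
  loop 2: 8 segments, perimeter = 2.7153
Total perimeter = 5.628

loops=2 perimeter=5.628


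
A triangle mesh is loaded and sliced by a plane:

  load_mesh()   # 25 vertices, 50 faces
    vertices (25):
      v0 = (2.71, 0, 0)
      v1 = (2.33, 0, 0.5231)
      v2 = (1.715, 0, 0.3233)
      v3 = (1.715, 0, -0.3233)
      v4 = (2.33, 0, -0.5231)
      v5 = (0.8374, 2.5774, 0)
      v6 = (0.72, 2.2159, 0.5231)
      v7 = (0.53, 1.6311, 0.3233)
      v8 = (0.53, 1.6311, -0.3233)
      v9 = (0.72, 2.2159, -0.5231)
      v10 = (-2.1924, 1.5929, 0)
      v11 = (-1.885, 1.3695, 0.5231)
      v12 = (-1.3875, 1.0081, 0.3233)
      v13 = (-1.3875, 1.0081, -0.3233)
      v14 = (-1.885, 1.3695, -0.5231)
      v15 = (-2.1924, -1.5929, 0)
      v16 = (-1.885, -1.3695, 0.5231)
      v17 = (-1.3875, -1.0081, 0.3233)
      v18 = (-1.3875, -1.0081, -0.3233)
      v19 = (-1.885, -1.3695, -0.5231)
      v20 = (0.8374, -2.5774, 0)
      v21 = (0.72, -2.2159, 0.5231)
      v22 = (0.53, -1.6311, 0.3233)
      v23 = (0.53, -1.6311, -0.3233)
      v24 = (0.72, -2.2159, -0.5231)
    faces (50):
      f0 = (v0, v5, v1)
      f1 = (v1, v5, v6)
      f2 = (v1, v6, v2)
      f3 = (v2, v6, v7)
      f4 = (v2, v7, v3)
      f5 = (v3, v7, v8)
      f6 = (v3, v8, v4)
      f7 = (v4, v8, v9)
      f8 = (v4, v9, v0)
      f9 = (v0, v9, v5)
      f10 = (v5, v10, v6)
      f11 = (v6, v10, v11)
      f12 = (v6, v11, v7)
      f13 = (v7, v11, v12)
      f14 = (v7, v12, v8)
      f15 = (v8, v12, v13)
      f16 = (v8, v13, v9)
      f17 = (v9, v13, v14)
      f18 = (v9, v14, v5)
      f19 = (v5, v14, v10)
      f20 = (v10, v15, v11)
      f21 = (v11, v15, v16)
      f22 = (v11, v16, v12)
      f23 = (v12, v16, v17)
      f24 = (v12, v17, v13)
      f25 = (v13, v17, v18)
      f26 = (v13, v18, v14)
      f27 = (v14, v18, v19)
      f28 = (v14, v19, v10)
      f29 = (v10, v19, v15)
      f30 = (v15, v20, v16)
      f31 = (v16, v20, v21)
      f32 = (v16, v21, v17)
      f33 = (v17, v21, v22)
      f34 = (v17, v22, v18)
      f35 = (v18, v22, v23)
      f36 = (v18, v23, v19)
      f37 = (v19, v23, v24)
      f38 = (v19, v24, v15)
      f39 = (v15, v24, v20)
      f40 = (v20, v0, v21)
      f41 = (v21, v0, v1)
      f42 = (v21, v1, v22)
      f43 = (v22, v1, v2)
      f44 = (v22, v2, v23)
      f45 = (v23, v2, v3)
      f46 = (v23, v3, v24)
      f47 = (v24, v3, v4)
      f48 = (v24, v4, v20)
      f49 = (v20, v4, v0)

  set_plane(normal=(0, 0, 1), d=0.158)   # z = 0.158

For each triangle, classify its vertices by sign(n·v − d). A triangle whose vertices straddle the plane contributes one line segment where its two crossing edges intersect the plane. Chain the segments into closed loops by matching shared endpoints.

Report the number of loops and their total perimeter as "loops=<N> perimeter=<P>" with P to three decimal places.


Straddling triangles (20 of 50):
  (v0,v5,v1) [--+] → (1.28823, 1.79891, 0.158)–(2.59522, 0, 0.158)  len=2.2236
  (v1,v5,v6) [+-+] → (1.28823, 1.79891, 0.158)–(0.80194, 2.46821, 0.158)  len=0.8273
  (v2,v7,v3) [++-] → (0.832939, 1.21412, 0.158)–(1.715, 0, 0.158)  len=1.5007
  (v3,v7,v8) [-+-] → (0.832939, 1.21412, 0.158)–(0.53, 1.6311, 0.158)  len=0.5154
  (v5,v10,v6) [--+] → (-1.31272, 1.78107, 0.158)–(0.80194, 2.46821, 0.158)  len=2.2235
  (v6,v10,v11) [+-+] → (-1.31272, 1.78107, 0.158)–(-2.09955, 1.52542, 0.158)  len=0.8273
  (v7,v12,v8) [++-] → (-0.897301, 1.16737, 0.158)–(0.53, 1.6311, 0.158)  len=1.5007
  (v8,v12,v13) [-+-] → (-0.897301, 1.16737, 0.158)–(-1.3875, 1.0081, 0.158)  len=0.5154
  (v10,v15,v11) [--+] → (-2.09955, -0.69812, 0.158)–(-2.09955, 1.52542, 0.158)  len=2.2235
  (v11,v15,v16) [+-+] → (-2.09955, -0.69812, 0.158)–(-2.09955, -1.52542, 0.158)  len=0.8273
  (v12,v17,v13) [++-] → (-1.3875, -0.492669, 0.158)–(-1.3875, 1.0081, 0.158)  len=1.5008
  (v13,v17,v18) [-+-] → (-1.3875, -0.492669, 0.158)–(-1.3875, -1.0081, 0.158)  len=0.5154
  (v15,v20,v16) [--+] → (0.0151113, -2.21256, 0.158)–(-2.09955, -1.52542, 0.158)  len=2.2235
  (v16,v20,v21) [+-+] → (0.0151113, -2.21256, 0.158)–(0.80194, -2.46821, 0.158)  len=0.8273
  (v17,v22,v18) [++-] → (0.0398009, -1.47183, 0.158)–(-1.3875, -1.0081, 0.158)  len=1.5007
  (v18,v22,v23) [-+-] → (0.0398009, -1.47183, 0.158)–(0.53, -1.6311, 0.158)  len=0.5154
  (v20,v0,v21) [--+] → (2.10893, -0.669303, 0.158)–(0.80194, -2.46821, 0.158)  len=2.2236
  (v21,v0,v1) [+-+] → (2.10893, -0.669303, 0.158)–(2.59522, 0, 0.158)  len=0.8273
  (v22,v2,v23) [++-] → (1.41206, -0.416982, 0.158)–(0.53, -1.6311, 0.158)  len=1.5007
  (v23,v2,v3) [-+-] → (1.41206, -0.416982, 0.158)–(1.715, 0, 0.158)  len=0.5154

Chained into 2 loop(s):
  loop 1: 10 segments, perimeter = 15.2543
  loop 2: 10 segments, perimeter = 10.0808
Total perimeter = 25.335

loops=2 perimeter=25.335


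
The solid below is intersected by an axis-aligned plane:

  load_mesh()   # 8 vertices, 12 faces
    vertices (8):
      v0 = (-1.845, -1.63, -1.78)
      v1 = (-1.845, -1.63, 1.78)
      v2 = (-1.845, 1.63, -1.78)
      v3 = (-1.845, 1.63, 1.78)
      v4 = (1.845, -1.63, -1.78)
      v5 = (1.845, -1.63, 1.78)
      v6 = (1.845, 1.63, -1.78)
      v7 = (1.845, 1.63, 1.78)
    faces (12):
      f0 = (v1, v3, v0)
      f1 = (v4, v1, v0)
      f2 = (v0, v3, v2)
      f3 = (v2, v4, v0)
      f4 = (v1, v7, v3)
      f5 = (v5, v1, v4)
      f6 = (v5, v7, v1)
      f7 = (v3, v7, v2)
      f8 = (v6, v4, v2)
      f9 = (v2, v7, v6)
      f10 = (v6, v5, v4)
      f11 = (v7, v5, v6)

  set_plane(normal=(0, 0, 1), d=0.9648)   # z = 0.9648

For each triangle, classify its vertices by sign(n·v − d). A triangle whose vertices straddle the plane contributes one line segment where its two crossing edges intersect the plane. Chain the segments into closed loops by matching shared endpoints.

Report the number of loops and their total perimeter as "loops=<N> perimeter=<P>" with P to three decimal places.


Straddling triangles (8 of 12):
  (v1,v3,v0) [++-] → (-1.845, 0.883497, 0.9648)–(-1.845, -1.63, 0.9648)  len=2.5135
  (v4,v1,v0) [-+-] → (-1.00003, -1.63, 0.9648)–(-1.845, -1.63, 0.9648)  len=0.8450
  (v0,v3,v2) [-+-] → (-1.845, 0.883497, 0.9648)–(-1.845, 1.63, 0.9648)  len=0.7465
  (v5,v1,v4) [++-] → (-1.00003, -1.63, 0.9648)–(1.845, -1.63, 0.9648)  len=2.8450
  (v3,v7,v2) [++-] → (1.00003, 1.63, 0.9648)–(-1.845, 1.63, 0.9648)  len=2.8450
  (v2,v7,v6) [-+-] → (1.00003, 1.63, 0.9648)–(1.845, 1.63, 0.9648)  len=0.8450
  (v6,v5,v4) [-+-] → (1.845, -0.883497, 0.9648)–(1.845, -1.63, 0.9648)  len=0.7465
  (v7,v5,v6) [++-] → (1.845, -0.883497, 0.9648)–(1.845, 1.63, 0.9648)  len=2.5135

Chained into 1 loop(s):
  loop 1: 8 segments, perimeter = 13.9000
Total perimeter = 13.900

loops=1 perimeter=13.900


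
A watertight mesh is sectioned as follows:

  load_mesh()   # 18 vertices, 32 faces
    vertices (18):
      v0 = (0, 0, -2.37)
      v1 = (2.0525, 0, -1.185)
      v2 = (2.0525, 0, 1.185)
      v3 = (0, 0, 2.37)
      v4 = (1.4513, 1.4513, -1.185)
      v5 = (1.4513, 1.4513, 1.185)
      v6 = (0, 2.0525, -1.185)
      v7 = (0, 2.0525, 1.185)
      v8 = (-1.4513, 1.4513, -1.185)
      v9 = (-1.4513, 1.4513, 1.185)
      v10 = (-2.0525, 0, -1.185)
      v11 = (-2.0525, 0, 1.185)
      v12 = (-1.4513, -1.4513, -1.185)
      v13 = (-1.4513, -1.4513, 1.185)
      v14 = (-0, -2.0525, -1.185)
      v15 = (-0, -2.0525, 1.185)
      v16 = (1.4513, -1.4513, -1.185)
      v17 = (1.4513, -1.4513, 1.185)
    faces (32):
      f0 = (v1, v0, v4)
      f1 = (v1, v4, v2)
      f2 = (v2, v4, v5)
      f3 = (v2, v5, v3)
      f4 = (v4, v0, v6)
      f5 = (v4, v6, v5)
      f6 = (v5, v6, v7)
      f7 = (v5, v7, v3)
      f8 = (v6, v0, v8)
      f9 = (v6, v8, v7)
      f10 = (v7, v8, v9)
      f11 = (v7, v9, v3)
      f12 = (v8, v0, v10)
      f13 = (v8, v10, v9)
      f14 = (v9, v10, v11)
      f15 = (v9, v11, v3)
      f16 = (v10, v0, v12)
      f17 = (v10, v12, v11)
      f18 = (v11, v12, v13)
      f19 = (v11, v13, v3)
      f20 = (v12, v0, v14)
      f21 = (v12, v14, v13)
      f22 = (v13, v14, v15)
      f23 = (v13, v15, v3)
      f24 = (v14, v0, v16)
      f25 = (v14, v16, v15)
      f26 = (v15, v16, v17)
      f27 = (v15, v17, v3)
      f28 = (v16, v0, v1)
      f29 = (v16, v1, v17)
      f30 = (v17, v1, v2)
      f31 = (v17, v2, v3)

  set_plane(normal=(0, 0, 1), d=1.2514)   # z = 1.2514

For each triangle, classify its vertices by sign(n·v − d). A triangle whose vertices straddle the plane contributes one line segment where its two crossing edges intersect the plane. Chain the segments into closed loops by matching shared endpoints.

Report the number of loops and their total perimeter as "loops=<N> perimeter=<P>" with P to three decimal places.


Straddling triangles (8 of 32):
  (v2,v5,v3) [--+] → (1.36998, 1.36998, 1.2514)–(1.93749, 0, 1.2514)  len=1.4829
  (v5,v7,v3) [--+] → (0, 1.93749, 1.2514)–(1.36998, 1.36998, 1.2514)  len=1.4829
  (v7,v9,v3) [--+] → (-1.36998, 1.36998, 1.2514)–(0, 1.93749, 1.2514)  len=1.4829
  (v9,v11,v3) [--+] → (-1.93749, 0, 1.2514)–(-1.36998, 1.36998, 1.2514)  len=1.4829
  (v11,v13,v3) [--+] → (-1.36998, -1.36998, 1.2514)–(-1.93749, 0, 1.2514)  len=1.4829
  (v13,v15,v3) [--+] → (0, -1.93749, 1.2514)–(-1.36998, -1.36998, 1.2514)  len=1.4829
  (v15,v17,v3) [--+] → (1.36998, -1.36998, 1.2514)–(0, -1.93749, 1.2514)  len=1.4829
  (v17,v2,v3) [--+] → (1.93749, 0, 1.2514)–(1.36998, -1.36998, 1.2514)  len=1.4829

Chained into 1 loop(s):
  loop 1: 8 segments, perimeter = 11.8630
Total perimeter = 11.863

loops=1 perimeter=11.863


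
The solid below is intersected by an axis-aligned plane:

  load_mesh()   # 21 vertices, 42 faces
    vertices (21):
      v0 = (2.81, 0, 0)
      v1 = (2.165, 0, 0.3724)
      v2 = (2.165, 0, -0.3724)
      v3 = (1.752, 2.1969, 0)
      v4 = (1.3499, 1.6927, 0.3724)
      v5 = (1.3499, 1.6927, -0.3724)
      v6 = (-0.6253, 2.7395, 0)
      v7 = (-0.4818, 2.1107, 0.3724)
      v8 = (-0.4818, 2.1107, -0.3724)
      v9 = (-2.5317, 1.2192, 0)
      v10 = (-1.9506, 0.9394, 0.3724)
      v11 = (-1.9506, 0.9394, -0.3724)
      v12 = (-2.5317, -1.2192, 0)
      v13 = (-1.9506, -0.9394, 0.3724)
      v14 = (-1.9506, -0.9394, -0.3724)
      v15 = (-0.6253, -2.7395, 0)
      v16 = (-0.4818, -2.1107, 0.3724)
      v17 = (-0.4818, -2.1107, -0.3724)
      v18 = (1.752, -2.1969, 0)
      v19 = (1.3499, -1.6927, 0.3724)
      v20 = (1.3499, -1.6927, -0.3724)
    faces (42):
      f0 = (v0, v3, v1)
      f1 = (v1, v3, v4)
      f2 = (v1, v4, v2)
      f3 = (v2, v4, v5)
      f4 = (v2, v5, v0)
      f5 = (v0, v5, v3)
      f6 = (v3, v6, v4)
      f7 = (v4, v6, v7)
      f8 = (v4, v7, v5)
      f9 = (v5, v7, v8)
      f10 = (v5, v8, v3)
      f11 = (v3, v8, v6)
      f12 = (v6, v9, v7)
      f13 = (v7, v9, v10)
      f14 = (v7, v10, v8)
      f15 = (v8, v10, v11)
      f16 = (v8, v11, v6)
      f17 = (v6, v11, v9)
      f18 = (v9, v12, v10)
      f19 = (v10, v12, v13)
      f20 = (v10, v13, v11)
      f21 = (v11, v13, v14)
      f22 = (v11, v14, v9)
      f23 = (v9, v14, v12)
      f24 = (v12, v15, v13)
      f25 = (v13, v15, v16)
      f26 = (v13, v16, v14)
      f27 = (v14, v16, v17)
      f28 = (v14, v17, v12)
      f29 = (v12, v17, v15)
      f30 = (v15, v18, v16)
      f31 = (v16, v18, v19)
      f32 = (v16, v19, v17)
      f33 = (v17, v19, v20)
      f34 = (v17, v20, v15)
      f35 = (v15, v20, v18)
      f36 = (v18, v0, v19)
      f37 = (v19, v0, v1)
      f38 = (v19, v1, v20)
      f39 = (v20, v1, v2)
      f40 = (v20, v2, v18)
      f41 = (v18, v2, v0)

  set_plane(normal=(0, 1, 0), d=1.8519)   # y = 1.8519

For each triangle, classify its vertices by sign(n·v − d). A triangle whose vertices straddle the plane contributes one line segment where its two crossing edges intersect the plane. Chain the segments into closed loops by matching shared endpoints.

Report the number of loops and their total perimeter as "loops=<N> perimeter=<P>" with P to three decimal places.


loops=2 perimeter=6.182

Straddling triangles (14 of 42):
  (v0,v3,v1) [-+-] → (1.91815, 1.8519, 0)–(1.81686, 1.8519, 0.0584815)  len=0.1170
  (v1,v3,v4) [-+-] → (1.81686, 1.8519, 0.0584815)–(1.47686, 1.8519, 0.254816)  len=0.3926
  (v0,v5,v3) [--+] → (1.47686, 1.8519, -0.254816)–(1.91815, 1.8519, 0)  len=0.5096
  (v3,v6,v4) [++-] → (1.04951, 1.8519, 0.315764)–(1.47686, 1.8519, 0.254816)  len=0.4317
  (v4,v6,v7) [-++] → (1.04951, 1.8519, 0.315764)–(0.652276, 1.8519, 0.3724)  len=0.4012
  (v4,v7,v5) [-+-] → (0.652276, 1.8519, 0.3724)–(0.652276, 1.8519, -0.0887345)  len=0.4611
  (v5,v7,v8) [-++] → (0.652276, 1.8519, -0.0887345)–(0.652276, 1.8519, -0.3724)  len=0.2837
  (v5,v8,v3) [-++] → (0.652276, 1.8519, -0.3724)–(1.47686, 1.8519, -0.254816)  len=0.8329
  (v6,v9,v7) [+-+] → (-1.73832, 1.8519, 0)–(-1.07688, 1.8519, 0.264293)  len=0.7123
  (v7,v9,v10) [+--] → (-1.07688, 1.8519, 0.264293)–(-0.806333, 1.8519, 0.3724)  len=0.2913
  (v7,v10,v8) [+-+] → (-0.806333, 1.8519, 0.3724)–(-0.806333, 1.8519, -0.207836)  len=0.5802
  (v8,v10,v11) [+--] → (-0.806333, 1.8519, -0.207836)–(-0.806333, 1.8519, -0.3724)  len=0.1646
  (v8,v11,v6) [+-+] → (-0.806333, 1.8519, -0.3724)–(-1.27878, 1.8519, -0.183624)  len=0.5088
  (v6,v11,v9) [+--] → (-1.27878, 1.8519, -0.183624)–(-1.73832, 1.8519, 0)  len=0.4949

Chained into 2 loop(s):
  loop 1: 8 segments, perimeter = 3.4298
  loop 2: 6 segments, perimeter = 2.7521
Total perimeter = 6.182


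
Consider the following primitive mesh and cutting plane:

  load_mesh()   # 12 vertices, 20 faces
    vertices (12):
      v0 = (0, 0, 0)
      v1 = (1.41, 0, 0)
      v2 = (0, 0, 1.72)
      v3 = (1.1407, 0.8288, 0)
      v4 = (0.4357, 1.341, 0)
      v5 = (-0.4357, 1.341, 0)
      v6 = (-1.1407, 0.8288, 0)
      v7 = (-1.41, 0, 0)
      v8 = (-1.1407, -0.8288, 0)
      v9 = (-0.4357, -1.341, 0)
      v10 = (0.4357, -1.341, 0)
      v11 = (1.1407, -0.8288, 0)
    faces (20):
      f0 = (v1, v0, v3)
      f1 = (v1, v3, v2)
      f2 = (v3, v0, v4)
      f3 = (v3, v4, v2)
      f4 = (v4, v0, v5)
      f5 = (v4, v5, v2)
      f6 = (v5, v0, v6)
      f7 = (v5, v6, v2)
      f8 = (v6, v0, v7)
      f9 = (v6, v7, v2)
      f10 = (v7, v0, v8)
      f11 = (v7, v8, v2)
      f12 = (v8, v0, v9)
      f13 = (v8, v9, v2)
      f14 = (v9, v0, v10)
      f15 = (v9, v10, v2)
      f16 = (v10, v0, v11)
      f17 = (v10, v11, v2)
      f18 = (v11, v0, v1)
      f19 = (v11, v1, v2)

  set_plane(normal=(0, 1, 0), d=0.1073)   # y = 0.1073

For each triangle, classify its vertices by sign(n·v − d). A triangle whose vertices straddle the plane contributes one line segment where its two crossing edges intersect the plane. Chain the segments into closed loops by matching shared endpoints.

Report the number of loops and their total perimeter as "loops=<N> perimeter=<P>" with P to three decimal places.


Straddling triangles (10 of 20):
  (v1,v0,v3) [--+] → (0.14768, 0.1073, 0)–(1.37514, 0.1073, 0)  len=1.2275
  (v1,v3,v2) [-+-] → (1.37514, 0.1073, 0)–(0.14768, 0.1073, 1.49732)  len=1.9361
  (v3,v0,v4) [+-+] → (0.14768, 0.1073, 0)–(0.0348625, 0.1073, 0)  len=0.1128
  (v3,v4,v2) [++-] → (0.0348625, 0.1073, 1.58237)–(0.14768, 0.1073, 1.49732)  len=0.1413
  (v4,v0,v5) [+-+] → (0.0348625, 0.1073, 0)–(-0.0348625, 0.1073, 0)  len=0.0697
  (v4,v5,v2) [++-] → (-0.0348625, 0.1073, 1.58237)–(0.0348625, 0.1073, 1.58237)  len=0.0697
  (v5,v0,v6) [+-+] → (-0.0348625, 0.1073, 0)–(-0.14768, 0.1073, 0)  len=0.1128
  (v5,v6,v2) [++-] → (-0.14768, 0.1073, 1.49732)–(-0.0348625, 0.1073, 1.58237)  len=0.1413
  (v6,v0,v7) [+--] → (-0.14768, 0.1073, 0)–(-1.37514, 0.1073, 0)  len=1.2275
  (v6,v7,v2) [+--] → (-1.37514, 0.1073, 0)–(-0.14768, 0.1073, 1.49732)  len=1.9361

Chained into 1 loop(s):
  loop 1: 10 segments, perimeter = 6.9748
Total perimeter = 6.975

loops=1 perimeter=6.975


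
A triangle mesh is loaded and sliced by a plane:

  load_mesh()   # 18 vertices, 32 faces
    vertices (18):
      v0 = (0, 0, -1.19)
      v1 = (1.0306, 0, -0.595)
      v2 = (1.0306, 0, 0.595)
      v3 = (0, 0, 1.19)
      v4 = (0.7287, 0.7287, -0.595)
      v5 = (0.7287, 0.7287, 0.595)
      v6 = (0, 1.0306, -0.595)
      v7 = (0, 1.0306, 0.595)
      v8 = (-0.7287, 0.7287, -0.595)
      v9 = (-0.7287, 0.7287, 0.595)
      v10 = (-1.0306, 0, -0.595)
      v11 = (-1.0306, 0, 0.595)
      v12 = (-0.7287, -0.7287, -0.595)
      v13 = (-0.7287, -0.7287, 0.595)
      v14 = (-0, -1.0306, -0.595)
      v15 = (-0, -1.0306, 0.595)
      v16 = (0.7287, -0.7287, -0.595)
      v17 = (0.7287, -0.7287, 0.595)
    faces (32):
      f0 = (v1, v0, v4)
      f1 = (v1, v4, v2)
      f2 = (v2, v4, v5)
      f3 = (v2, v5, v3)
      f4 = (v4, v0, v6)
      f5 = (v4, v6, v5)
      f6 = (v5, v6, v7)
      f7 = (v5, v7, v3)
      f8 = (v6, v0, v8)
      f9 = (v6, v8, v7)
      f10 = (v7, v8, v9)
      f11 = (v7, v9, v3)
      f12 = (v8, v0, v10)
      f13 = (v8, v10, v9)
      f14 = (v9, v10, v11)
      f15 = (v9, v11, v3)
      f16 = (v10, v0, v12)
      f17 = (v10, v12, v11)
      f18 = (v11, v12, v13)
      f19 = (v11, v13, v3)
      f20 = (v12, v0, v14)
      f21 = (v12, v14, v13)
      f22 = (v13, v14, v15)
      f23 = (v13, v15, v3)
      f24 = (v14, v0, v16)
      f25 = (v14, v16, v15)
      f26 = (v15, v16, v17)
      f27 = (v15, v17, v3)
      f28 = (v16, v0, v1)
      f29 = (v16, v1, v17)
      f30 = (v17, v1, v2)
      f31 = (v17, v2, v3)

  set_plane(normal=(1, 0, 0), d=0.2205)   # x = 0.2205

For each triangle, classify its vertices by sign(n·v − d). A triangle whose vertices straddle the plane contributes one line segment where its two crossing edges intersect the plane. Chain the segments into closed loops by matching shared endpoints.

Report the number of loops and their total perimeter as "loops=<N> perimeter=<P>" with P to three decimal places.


loops=1 perimeter=6.607

Straddling triangles (12 of 32):
  (v1,v0,v4) [+-+] → (0.2205, 0, -1.0627)–(0.2205, 0.2205, -1.00996)  len=0.2267
  (v2,v5,v3) [++-] → (0.2205, 0.2205, 1.00996)–(0.2205, 0, 1.0627)  len=0.2267
  (v4,v0,v6) [+--] → (0.2205, 0.2205, -1.00996)–(0.2205, 0.939247, -0.595)  len=0.8299
  (v4,v6,v5) [+-+] → (0.2205, 0.939247, -0.595)–(0.2205, 0.939247, -0.234914)  len=0.3601
  (v5,v6,v7) [+--] → (0.2205, 0.939247, -0.234914)–(0.2205, 0.939247, 0.595)  len=0.8299
  (v5,v7,v3) [+--] → (0.2205, 0.939247, 0.595)–(0.2205, 0.2205, 1.00996)  len=0.8299
  (v14,v0,v16) [--+] → (0.2205, -0.2205, -1.00996)–(0.2205, -0.939247, -0.595)  len=0.8299
  (v14,v16,v15) [-+-] → (0.2205, -0.939247, -0.595)–(0.2205, -0.939247, 0.234914)  len=0.8299
  (v15,v16,v17) [-++] → (0.2205, -0.939247, 0.234914)–(0.2205, -0.939247, 0.595)  len=0.3601
  (v15,v17,v3) [-+-] → (0.2205, -0.939247, 0.595)–(0.2205, -0.2205, 1.00996)  len=0.8299
  (v16,v0,v1) [+-+] → (0.2205, -0.2205, -1.00996)–(0.2205, 0, -1.0627)  len=0.2267
  (v17,v2,v3) [++-] → (0.2205, 0, 1.0627)–(0.2205, -0.2205, 1.00996)  len=0.2267

Chained into 1 loop(s):
  loop 1: 12 segments, perimeter = 6.6066
Total perimeter = 6.607


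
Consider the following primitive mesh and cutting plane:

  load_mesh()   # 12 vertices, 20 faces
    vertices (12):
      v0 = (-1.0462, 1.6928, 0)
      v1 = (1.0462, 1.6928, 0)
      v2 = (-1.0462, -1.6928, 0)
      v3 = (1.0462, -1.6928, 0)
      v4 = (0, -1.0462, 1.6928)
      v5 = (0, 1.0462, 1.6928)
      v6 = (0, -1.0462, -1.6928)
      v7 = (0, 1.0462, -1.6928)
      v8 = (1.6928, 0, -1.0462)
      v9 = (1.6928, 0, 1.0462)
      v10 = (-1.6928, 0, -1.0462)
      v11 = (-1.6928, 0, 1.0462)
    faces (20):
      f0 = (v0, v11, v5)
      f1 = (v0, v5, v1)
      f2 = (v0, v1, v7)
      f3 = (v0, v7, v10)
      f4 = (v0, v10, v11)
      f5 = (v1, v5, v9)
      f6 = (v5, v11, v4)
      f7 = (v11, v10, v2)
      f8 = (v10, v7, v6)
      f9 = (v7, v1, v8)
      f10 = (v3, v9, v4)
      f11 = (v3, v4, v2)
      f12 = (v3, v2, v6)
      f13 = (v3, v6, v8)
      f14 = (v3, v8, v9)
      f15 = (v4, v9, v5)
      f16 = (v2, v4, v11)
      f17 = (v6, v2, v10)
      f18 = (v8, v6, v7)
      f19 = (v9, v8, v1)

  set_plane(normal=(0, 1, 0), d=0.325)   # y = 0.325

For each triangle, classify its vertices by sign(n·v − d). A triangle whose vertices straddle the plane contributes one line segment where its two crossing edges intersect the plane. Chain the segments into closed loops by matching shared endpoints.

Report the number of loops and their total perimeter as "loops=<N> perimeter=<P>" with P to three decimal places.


loops=1 perimeter=10.651

Straddling triangles (10 of 20):
  (v0,v11,v5) [+-+] → (-1.56866, 0.325, 0.84534)–(-1.16693, 0.325, 1.24707)  len=0.5681
  (v0,v7,v10) [++-] → (-1.16693, 0.325, -1.24707)–(-1.56866, 0.325, -0.84534)  len=0.5681
  (v0,v10,v11) [+--] → (-1.56866, 0.325, -0.84534)–(-1.56866, 0.325, 0.84534)  len=1.6907
  (v1,v5,v9) [++-] → (1.16693, 0.325, 1.24707)–(1.56866, 0.325, 0.84534)  len=0.5681
  (v5,v11,v4) [+--] → (-1.16693, 0.325, 1.24707)–(0, 0.325, 1.6928)  len=1.2492
  (v10,v7,v6) [-+-] → (-1.16693, 0.325, -1.24707)–(0, 0.325, -1.6928)  len=1.2492
  (v7,v1,v8) [++-] → (1.56866, 0.325, -0.84534)–(1.16693, 0.325, -1.24707)  len=0.5681
  (v4,v9,v5) [--+] → (1.16693, 0.325, 1.24707)–(0, 0.325, 1.6928)  len=1.2492
  (v8,v6,v7) [--+] → (0, 0.325, -1.6928)–(1.16693, 0.325, -1.24707)  len=1.2492
  (v9,v8,v1) [--+] → (1.56866, 0.325, -0.84534)–(1.56866, 0.325, 0.84534)  len=1.6907

Chained into 1 loop(s):
  loop 1: 10 segments, perimeter = 10.6505
Total perimeter = 10.651


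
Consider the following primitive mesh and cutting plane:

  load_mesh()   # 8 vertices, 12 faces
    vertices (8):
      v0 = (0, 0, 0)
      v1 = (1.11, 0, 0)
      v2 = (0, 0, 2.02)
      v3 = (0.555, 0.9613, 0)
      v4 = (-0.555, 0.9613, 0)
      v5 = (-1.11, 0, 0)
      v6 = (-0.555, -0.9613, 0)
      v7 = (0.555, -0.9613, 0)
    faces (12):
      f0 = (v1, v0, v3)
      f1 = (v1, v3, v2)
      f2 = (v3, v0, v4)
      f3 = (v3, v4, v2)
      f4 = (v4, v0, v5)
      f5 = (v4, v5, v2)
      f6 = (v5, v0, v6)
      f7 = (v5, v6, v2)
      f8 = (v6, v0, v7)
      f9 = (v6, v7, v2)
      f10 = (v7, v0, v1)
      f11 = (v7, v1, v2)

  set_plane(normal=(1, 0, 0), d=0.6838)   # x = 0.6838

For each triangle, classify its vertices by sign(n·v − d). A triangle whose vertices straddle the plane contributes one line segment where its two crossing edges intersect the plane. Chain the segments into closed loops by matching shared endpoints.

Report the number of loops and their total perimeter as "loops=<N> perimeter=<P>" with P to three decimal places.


Straddling triangles (4 of 12):
  (v1,v0,v3) [+--] → (0.6838, 0, 0)–(0.6838, 0.738209, 0)  len=0.7382
  (v1,v3,v2) [+--] → (0.6838, 0.738209, 0)–(0.6838, 0, 0.775607)  len=1.0708
  (v7,v0,v1) [--+] → (0.6838, 0, 0)–(0.6838, -0.738209, 0)  len=0.7382
  (v7,v1,v2) [-+-] → (0.6838, -0.738209, 0)–(0.6838, 0, 0.775607)  len=1.0708

Chained into 1 loop(s):
  loop 1: 4 segments, perimeter = 3.6179
Total perimeter = 3.618

loops=1 perimeter=3.618


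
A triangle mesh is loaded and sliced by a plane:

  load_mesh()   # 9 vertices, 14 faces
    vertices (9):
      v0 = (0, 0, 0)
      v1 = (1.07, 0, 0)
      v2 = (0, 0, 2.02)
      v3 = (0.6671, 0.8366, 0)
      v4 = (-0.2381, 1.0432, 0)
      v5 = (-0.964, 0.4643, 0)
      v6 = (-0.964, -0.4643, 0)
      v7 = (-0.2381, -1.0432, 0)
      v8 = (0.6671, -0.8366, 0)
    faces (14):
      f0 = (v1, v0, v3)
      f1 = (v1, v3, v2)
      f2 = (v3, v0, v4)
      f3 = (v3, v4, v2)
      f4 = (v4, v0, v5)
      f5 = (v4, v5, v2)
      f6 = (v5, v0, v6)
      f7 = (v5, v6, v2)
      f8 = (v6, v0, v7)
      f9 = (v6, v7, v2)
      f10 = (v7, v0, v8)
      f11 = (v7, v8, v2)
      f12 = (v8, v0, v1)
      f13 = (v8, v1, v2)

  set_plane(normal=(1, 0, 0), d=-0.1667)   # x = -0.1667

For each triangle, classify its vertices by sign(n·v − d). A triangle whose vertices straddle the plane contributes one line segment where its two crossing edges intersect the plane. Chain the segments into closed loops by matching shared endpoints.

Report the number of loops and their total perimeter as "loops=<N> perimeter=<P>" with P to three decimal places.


Straddling triangles (10 of 14):
  (v3,v0,v4) [++-] → (-0.1667, 0.730371, 0)–(-0.1667, 1.0269, 0)  len=0.2965
  (v3,v4,v2) [+-+] → (-0.1667, 1.0269, 0)–(-0.1667, 0.730371, 0.605745)  len=0.6744
  (v4,v0,v5) [-+-] → (-0.1667, 0.730371, 0)–(-0.1667, 0.0802892, 0)  len=0.6501
  (v4,v5,v2) [--+] → (-0.1667, 0.0802892, 1.67069)–(-0.1667, 0.730371, 0.605745)  len=1.2477
  (v5,v0,v6) [-+-] → (-0.1667, 0.0802892, 0)–(-0.1667, -0.0802892, 0)  len=0.1606
  (v5,v6,v2) [--+] → (-0.1667, -0.0802892, 1.67069)–(-0.1667, 0.0802892, 1.67069)  len=0.1606
  (v6,v0,v7) [-+-] → (-0.1667, -0.0802892, 0)–(-0.1667, -0.730371, 0)  len=0.6501
  (v6,v7,v2) [--+] → (-0.1667, -0.730371, 0.605745)–(-0.1667, -0.0802892, 1.67069)  len=1.2477
  (v7,v0,v8) [-++] → (-0.1667, -0.730371, 0)–(-0.1667, -1.0269, 0)  len=0.2965
  (v7,v8,v2) [-++] → (-0.1667, -1.0269, 0)–(-0.1667, -0.730371, 0.605745)  len=0.6744

Chained into 1 loop(s):
  loop 1: 10 segments, perimeter = 6.0586
Total perimeter = 6.059

loops=1 perimeter=6.059


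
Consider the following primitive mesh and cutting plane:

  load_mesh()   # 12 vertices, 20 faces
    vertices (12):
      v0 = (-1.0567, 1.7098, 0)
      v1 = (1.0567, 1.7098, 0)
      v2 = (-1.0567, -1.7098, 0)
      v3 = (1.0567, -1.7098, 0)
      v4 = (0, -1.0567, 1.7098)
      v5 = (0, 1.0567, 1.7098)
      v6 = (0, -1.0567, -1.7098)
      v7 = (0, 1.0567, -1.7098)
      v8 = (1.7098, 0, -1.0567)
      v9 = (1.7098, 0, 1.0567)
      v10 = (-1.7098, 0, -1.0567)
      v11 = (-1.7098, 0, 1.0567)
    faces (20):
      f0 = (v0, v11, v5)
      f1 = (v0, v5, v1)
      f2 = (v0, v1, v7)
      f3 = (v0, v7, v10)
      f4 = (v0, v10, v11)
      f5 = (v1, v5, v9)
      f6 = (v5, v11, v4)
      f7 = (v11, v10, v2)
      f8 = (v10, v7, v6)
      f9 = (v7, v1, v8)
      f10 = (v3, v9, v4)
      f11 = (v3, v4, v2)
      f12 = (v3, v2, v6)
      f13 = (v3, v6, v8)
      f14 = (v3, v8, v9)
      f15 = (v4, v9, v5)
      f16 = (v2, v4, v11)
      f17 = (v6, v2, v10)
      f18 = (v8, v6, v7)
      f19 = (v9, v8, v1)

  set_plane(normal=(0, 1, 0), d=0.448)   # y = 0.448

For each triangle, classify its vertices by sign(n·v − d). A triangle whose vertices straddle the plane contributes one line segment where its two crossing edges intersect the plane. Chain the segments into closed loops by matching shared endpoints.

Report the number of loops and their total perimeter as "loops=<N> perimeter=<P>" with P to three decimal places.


loops=1 perimeter=10.469

Straddling triangles (10 of 20):
  (v0,v11,v5) [+-+] → (-1.53868, 0.448, 0.779825)–(-0.984911, 0.448, 1.33359)  len=0.7831
  (v0,v7,v10) [++-] → (-0.984911, 0.448, -1.33359)–(-1.53868, 0.448, -0.779825)  len=0.7831
  (v0,v10,v11) [+--] → (-1.53868, 0.448, -0.779825)–(-1.53868, 0.448, 0.779825)  len=1.5596
  (v1,v5,v9) [++-] → (0.984911, 0.448, 1.33359)–(1.53868, 0.448, 0.779825)  len=0.7831
  (v5,v11,v4) [+--] → (-0.984911, 0.448, 1.33359)–(0, 0.448, 1.7098)  len=1.0543
  (v10,v7,v6) [-+-] → (-0.984911, 0.448, -1.33359)–(0, 0.448, -1.7098)  len=1.0543
  (v7,v1,v8) [++-] → (1.53868, 0.448, -0.779825)–(0.984911, 0.448, -1.33359)  len=0.7831
  (v4,v9,v5) [--+] → (0.984911, 0.448, 1.33359)–(0, 0.448, 1.7098)  len=1.0543
  (v8,v6,v7) [--+] → (0, 0.448, -1.7098)–(0.984911, 0.448, -1.33359)  len=1.0543
  (v9,v8,v1) [--+] → (1.53868, 0.448, -0.779825)–(1.53868, 0.448, 0.779825)  len=1.5596

Chained into 1 loop(s):
  loop 1: 10 segments, perimeter = 10.4691
Total perimeter = 10.469


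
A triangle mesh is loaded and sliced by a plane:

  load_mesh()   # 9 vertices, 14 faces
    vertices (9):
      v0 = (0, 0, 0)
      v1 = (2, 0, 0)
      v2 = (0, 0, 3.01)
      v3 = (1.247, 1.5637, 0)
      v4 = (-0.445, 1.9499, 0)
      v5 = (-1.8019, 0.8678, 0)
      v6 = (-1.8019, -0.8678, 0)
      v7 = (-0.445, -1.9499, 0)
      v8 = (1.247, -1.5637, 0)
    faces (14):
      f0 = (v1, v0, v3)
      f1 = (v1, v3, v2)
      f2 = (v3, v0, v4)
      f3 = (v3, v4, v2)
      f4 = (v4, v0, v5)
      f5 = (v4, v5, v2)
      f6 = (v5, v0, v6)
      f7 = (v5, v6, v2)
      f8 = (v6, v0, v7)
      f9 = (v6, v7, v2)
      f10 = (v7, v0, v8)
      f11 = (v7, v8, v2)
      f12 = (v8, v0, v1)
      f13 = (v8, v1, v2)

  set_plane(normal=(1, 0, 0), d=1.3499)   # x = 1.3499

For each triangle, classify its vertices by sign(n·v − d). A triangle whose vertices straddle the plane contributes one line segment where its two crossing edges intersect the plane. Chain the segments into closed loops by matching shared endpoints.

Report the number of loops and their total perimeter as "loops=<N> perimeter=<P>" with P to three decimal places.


loops=1 perimeter=6.035

Straddling triangles (4 of 14):
  (v1,v0,v3) [+--] → (1.3499, 0, 0)–(1.3499, 1.35002, 0)  len=1.3500
  (v1,v3,v2) [+--] → (1.3499, 1.35002, 0)–(1.3499, 0, 0.9784)  len=1.6673
  (v8,v0,v1) [--+] → (1.3499, 0, 0)–(1.3499, -1.35002, 0)  len=1.3500
  (v8,v1,v2) [-+-] → (1.3499, -1.35002, 0)–(1.3499, 0, 0.9784)  len=1.6673

Chained into 1 loop(s):
  loop 1: 4 segments, perimeter = 6.0346
Total perimeter = 6.035
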